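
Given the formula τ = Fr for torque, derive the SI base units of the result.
Units of each symbol in τ = Fr:
  F (force): kg·m/s²
  r (lever arm): m

Multiplying the contributions: [kg·m/s²] · [m]
Adding exponents of each base unit: kg: 1, m: 2, s: -2
SI base units of torque: kg·m²/s²

Answer: kg·m²/s²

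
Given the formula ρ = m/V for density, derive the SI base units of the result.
Units of each symbol in ρ = m/V:
  m (mass): kg
  V (volume): m³  → in the denominator, contributes 1/m³

Multiplying the contributions: [kg] · [1/m³]
Adding exponents of each base unit: kg: 1, m: -3
SI base units of density: kg/m³

Answer: kg/m³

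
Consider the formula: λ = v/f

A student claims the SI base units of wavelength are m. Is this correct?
Units of each symbol in λ = v/f:
  v (wave speed): m/s
  f (frequency): 1/s  → in the denominator, contributes s

Multiplying the contributions: [m/s] · [s]
Adding exponents of each base unit: m: 1
SI base units of wavelength: m

The claimed units m match the derived units, so the claim is correct.

Answer: Yes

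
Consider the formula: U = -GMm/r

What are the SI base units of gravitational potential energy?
Units of each symbol in U = -GMm/r:
  G (gravitational constant): m³/(kg·s²)
  M (mass): kg
  m (mass): kg
  r (distance): m  → in the denominator, contributes 1/m
  The minus sign does not affect the units.

Multiplying the contributions: [m³/(kg·s²)] · [kg] · [kg] · [1/m]
Adding exponents of each base unit: kg: 1, m: 2, s: -2
SI base units of gravitational potential energy: kg·m²/s²

Answer: kg·m²/s²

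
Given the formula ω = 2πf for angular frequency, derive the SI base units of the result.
Units of each symbol in ω = 2πf:
  f (frequency): 1/s
  The factor 2π is dimensionless.

Multiplying the contributions: [1/s]
Adding exponents of each base unit: s: -1
SI base units of angular frequency: 1/s

Answer: 1/s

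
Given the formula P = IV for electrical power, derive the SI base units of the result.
Units of each symbol in P = IV:
  I (current): A
  V (voltage, in volts): kg·m²/(s³·A)

Multiplying the contributions: [A] · [kg·m²/(s³·A)]
Adding exponents of each base unit: kg: 1, m: 2, s: -3
SI base units of electrical power: kg·m²/s³

Answer: kg·m²/s³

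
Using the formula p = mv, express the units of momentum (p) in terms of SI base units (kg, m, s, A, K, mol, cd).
Units of each symbol in p = mv:
  m (mass): kg
  v (velocity): m/s

Multiplying the contributions: [kg] · [m/s]
Adding exponents of each base unit: kg: 1, m: 1, s: -1
SI base units of momentum: kg·m/s

Answer: kg·m/s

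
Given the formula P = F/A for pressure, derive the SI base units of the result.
Units of each symbol in P = F/A:
  F (force): kg·m/s²
  A (area): m²  → in the denominator, contributes 1/m²

Multiplying the contributions: [kg·m/s²] · [1/m²]
Adding exponents of each base unit: kg: 1, m: -1, s: -2
SI base units of pressure: kg/(m·s²)

Answer: kg/(m·s²)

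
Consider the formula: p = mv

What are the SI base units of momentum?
Units of each symbol in p = mv:
  m (mass): kg
  v (velocity): m/s

Multiplying the contributions: [kg] · [m/s]
Adding exponents of each base unit: kg: 1, m: 1, s: -1
SI base units of momentum: kg·m/s

Answer: kg·m/s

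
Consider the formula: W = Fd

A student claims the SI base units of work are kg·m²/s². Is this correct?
Units of each symbol in W = Fd:
  F (force): kg·m/s²
  d (displacement): m

Multiplying the contributions: [kg·m/s²] · [m]
Adding exponents of each base unit: kg: 1, m: 2, s: -2
SI base units of work: kg·m²/s²

The claimed units kg·m²/s² match the derived units, so the claim is correct.

Answer: Yes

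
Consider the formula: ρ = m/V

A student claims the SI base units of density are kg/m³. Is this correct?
Units of each symbol in ρ = m/V:
  m (mass): kg
  V (volume): m³  → in the denominator, contributes 1/m³

Multiplying the contributions: [kg] · [1/m³]
Adding exponents of each base unit: kg: 1, m: -3
SI base units of density: kg/m³

The claimed units kg/m³ match the derived units, so the claim is correct.

Answer: Yes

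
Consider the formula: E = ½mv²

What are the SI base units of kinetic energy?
Units of each symbol in E = ½mv²:
  m (mass): kg
  v (speed): m/s  → to the power 2, contributes m²/s²
  The factor ½ is dimensionless.

Multiplying the contributions: [kg] · [m²/s²]
Adding exponents of each base unit: kg: 1, m: 2, s: -2
SI base units of kinetic energy: kg·m²/s²

Answer: kg·m²/s²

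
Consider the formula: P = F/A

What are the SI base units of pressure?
Units of each symbol in P = F/A:
  F (force): kg·m/s²
  A (area): m²  → in the denominator, contributes 1/m²

Multiplying the contributions: [kg·m/s²] · [1/m²]
Adding exponents of each base unit: kg: 1, m: -1, s: -2
SI base units of pressure: kg/(m·s²)

Answer: kg/(m·s²)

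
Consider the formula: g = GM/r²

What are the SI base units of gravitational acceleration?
Units of each symbol in g = GM/r²:
  G (gravitational constant): m³/(kg·s²)
  M (mass): kg
  r (distance): m  → to the power 2 in the denominator, contributes 1/m²

Multiplying the contributions: [m³/(kg·s²)] · [kg] · [1/m²]
Adding exponents of each base unit: m: 1, s: -2
SI base units of gravitational acceleration: m/s²

Answer: m/s²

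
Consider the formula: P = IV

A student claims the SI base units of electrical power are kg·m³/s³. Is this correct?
Units of each symbol in P = IV:
  I (current): A
  V (voltage, in volts): kg·m²/(s³·A)

Multiplying the contributions: [A] · [kg·m²/(s³·A)]
Adding exponents of each base unit: kg: 1, m: 2, s: -3
SI base units of electrical power: kg·m²/s³

The claimed units kg·m³/s³ (exponents kg: 1, m: 3, s: -3) do not match the derived units kg·m²/s³ (exponents kg: 1, m: 2, s: -3), so the claim is incorrect.

Answer: No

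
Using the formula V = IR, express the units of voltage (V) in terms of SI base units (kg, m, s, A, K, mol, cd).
Units of each symbol in V = IR:
  I (current): A
  R (resistance, in ohms): kg·m²/(s³·A²)

Multiplying the contributions: [A] · [kg·m²/(s³·A²)]
Adding exponents of each base unit: kg: 1, m: 2, s: -3, A: -1
SI base units of voltage: kg·m²/(s³·A)

Answer: kg·m²/(s³·A)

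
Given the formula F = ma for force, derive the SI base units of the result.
Units of each symbol in F = ma:
  m (mass): kg
  a (acceleration): m/s²

Multiplying the contributions: [kg] · [m/s²]
Adding exponents of each base unit: kg: 1, m: 1, s: -2
SI base units of force: kg·m/s²

Answer: kg·m/s²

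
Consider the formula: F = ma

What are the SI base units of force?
Units of each symbol in F = ma:
  m (mass): kg
  a (acceleration): m/s²

Multiplying the contributions: [kg] · [m/s²]
Adding exponents of each base unit: kg: 1, m: 1, s: -2
SI base units of force: kg·m/s²

Answer: kg·m/s²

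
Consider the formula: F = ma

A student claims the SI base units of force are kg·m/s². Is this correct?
Units of each symbol in F = ma:
  m (mass): kg
  a (acceleration): m/s²

Multiplying the contributions: [kg] · [m/s²]
Adding exponents of each base unit: kg: 1, m: 1, s: -2
SI base units of force: kg·m/s²

The claimed units kg·m/s² match the derived units, so the claim is correct.

Answer: Yes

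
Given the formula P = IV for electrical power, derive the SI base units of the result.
Units of each symbol in P = IV:
  I (current): A
  V (voltage, in volts): kg·m²/(s³·A)

Multiplying the contributions: [A] · [kg·m²/(s³·A)]
Adding exponents of each base unit: kg: 1, m: 2, s: -3
SI base units of electrical power: kg·m²/s³

Answer: kg·m²/s³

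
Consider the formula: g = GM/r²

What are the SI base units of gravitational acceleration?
Units of each symbol in g = GM/r²:
  G (gravitational constant): m³/(kg·s²)
  M (mass): kg
  r (distance): m  → to the power 2 in the denominator, contributes 1/m²

Multiplying the contributions: [m³/(kg·s²)] · [kg] · [1/m²]
Adding exponents of each base unit: m: 1, s: -2
SI base units of gravitational acceleration: m/s²

Answer: m/s²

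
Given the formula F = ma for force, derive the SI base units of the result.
Units of each symbol in F = ma:
  m (mass): kg
  a (acceleration): m/s²

Multiplying the contributions: [kg] · [m/s²]
Adding exponents of each base unit: kg: 1, m: 1, s: -2
SI base units of force: kg·m/s²

Answer: kg·m/s²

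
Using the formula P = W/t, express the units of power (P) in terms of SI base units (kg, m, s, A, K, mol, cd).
Units of each symbol in P = W/t:
  W (work): kg·m²/s²
  t (time): s  → in the denominator, contributes 1/s

Multiplying the contributions: [kg·m²/s²] · [1/s]
Adding exponents of each base unit: kg: 1, m: 2, s: -3
SI base units of power: kg·m²/s³

Answer: kg·m²/s³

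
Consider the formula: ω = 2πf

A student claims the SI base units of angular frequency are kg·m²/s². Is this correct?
Units of each symbol in ω = 2πf:
  f (frequency): 1/s
  The factor 2π is dimensionless.

Multiplying the contributions: [1/s]
Adding exponents of each base unit: s: -1
SI base units of angular frequency: 1/s

The claimed units kg·m²/s² (exponents kg: 1, m: 2, s: -2) do not match the derived units 1/s (exponents s: -1), so the claim is incorrect.

Answer: No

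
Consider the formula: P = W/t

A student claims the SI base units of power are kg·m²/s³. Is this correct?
Units of each symbol in P = W/t:
  W (work): kg·m²/s²
  t (time): s  → in the denominator, contributes 1/s

Multiplying the contributions: [kg·m²/s²] · [1/s]
Adding exponents of each base unit: kg: 1, m: 2, s: -3
SI base units of power: kg·m²/s³

The claimed units kg·m²/s³ match the derived units, so the claim is correct.

Answer: Yes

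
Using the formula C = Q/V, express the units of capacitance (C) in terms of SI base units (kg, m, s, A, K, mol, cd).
Units of each symbol in C = Q/V:
  Q (charge, in coulombs): s·A
  V (voltage, in volts): kg·m²/(s³·A)  → in the denominator, contributes s³·A/(kg·m²)

Multiplying the contributions: [s·A] · [s³·A/(kg·m²)]
Adding exponents of each base unit: kg: -1, m: -2, s: 4, A: 2
SI base units of capacitance: s⁴·A²/(kg·m²)

Answer: s⁴·A²/(kg·m²)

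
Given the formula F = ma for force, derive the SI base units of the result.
Units of each symbol in F = ma:
  m (mass): kg
  a (acceleration): m/s²

Multiplying the contributions: [kg] · [m/s²]
Adding exponents of each base unit: kg: 1, m: 1, s: -2
SI base units of force: kg·m/s²

Answer: kg·m/s²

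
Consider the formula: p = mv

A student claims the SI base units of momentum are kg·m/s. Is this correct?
Units of each symbol in p = mv:
  m (mass): kg
  v (velocity): m/s

Multiplying the contributions: [kg] · [m/s]
Adding exponents of each base unit: kg: 1, m: 1, s: -1
SI base units of momentum: kg·m/s

The claimed units kg·m/s match the derived units, so the claim is correct.

Answer: Yes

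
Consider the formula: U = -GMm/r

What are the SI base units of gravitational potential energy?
Units of each symbol in U = -GMm/r:
  G (gravitational constant): m³/(kg·s²)
  M (mass): kg
  m (mass): kg
  r (distance): m  → in the denominator, contributes 1/m
  The minus sign does not affect the units.

Multiplying the contributions: [m³/(kg·s²)] · [kg] · [kg] · [1/m]
Adding exponents of each base unit: kg: 1, m: 2, s: -2
SI base units of gravitational potential energy: kg·m²/s²

Answer: kg·m²/s²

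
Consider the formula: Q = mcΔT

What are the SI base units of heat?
Units of each symbol in Q = mcΔT:
  m (mass): kg
  c (specific heat capacity, in J/(kg·K)): m²/(s²·K)
  ΔT (temperature change): K

Multiplying the contributions: [kg] · [m²/(s²·K)] · [K]
Adding exponents of each base unit: kg: 1, m: 2, s: -2
SI base units of heat: kg·m²/s²

Answer: kg·m²/s²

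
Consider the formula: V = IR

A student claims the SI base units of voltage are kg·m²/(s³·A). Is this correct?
Units of each symbol in V = IR:
  I (current): A
  R (resistance, in ohms): kg·m²/(s³·A²)

Multiplying the contributions: [A] · [kg·m²/(s³·A²)]
Adding exponents of each base unit: kg: 1, m: 2, s: -3, A: -1
SI base units of voltage: kg·m²/(s³·A)

The claimed units kg·m²/(s³·A) match the derived units, so the claim is correct.

Answer: Yes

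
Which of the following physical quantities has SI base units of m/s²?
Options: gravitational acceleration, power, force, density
Checking the SI base units of each option:
  gravitational acceleration (g = GM/r²): m/s²  ✓ matches
  power (P = W/t): kg·m²/s³  ✗
  force (F = ma): kg·m/s²  ✗
  density (ρ = m/V): kg/m³  ✗

Only gravitational acceleration has units m/s².

Answer: gravitational acceleration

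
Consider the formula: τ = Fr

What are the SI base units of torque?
Units of each symbol in τ = Fr:
  F (force): kg·m/s²
  r (lever arm): m

Multiplying the contributions: [kg·m/s²] · [m]
Adding exponents of each base unit: kg: 1, m: 2, s: -2
SI base units of torque: kg·m²/s²

Answer: kg·m²/s²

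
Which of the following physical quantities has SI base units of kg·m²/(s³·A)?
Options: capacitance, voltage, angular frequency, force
Checking the SI base units of each option:
  capacitance (C = Q/V): s⁴·A²/(kg·m²)  ✗
  voltage (V = IR): kg·m²/(s³·A)  ✓ matches
  angular frequency (ω = 2πf): 1/s  ✗
  force (F = ma): kg·m/s²  ✗

Only voltage has units kg·m²/(s³·A).

Answer: voltage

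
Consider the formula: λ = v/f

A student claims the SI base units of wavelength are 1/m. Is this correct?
Units of each symbol in λ = v/f:
  v (wave speed): m/s
  f (frequency): 1/s  → in the denominator, contributes s

Multiplying the contributions: [m/s] · [s]
Adding exponents of each base unit: m: 1
SI base units of wavelength: m

The claimed units 1/m (exponents m: -1) do not match the derived units m (exponents m: 1), so the claim is incorrect.

Answer: No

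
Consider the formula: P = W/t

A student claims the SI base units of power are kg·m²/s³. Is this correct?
Units of each symbol in P = W/t:
  W (work): kg·m²/s²
  t (time): s  → in the denominator, contributes 1/s

Multiplying the contributions: [kg·m²/s²] · [1/s]
Adding exponents of each base unit: kg: 1, m: 2, s: -3
SI base units of power: kg·m²/s³

The claimed units kg·m²/s³ match the derived units, so the claim is correct.

Answer: Yes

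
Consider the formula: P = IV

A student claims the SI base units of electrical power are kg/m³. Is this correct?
Units of each symbol in P = IV:
  I (current): A
  V (voltage, in volts): kg·m²/(s³·A)

Multiplying the contributions: [A] · [kg·m²/(s³·A)]
Adding exponents of each base unit: kg: 1, m: 2, s: -3
SI base units of electrical power: kg·m²/s³

The claimed units kg/m³ (exponents kg: 1, m: -3) do not match the derived units kg·m²/s³ (exponents kg: 1, m: 2, s: -3), so the claim is incorrect.

Answer: No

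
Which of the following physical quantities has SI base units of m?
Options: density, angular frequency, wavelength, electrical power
Checking the SI base units of each option:
  density (ρ = m/V): kg/m³  ✗
  angular frequency (ω = 2πf): 1/s  ✗
  wavelength (λ = v/f): m  ✓ matches
  electrical power (P = IV): kg·m²/s³  ✗

Only wavelength has units m.

Answer: wavelength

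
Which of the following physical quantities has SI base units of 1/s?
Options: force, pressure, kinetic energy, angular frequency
Checking the SI base units of each option:
  force (F = ma): kg·m/s²  ✗
  pressure (P = F/A): kg/(m·s²)  ✗
  kinetic energy (E = ½mv²): kg·m²/s²  ✗
  angular frequency (ω = 2πf): 1/s  ✓ matches

Only angular frequency has units 1/s.

Answer: angular frequency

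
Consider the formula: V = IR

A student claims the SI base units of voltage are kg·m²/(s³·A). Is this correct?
Units of each symbol in V = IR:
  I (current): A
  R (resistance, in ohms): kg·m²/(s³·A²)

Multiplying the contributions: [A] · [kg·m²/(s³·A²)]
Adding exponents of each base unit: kg: 1, m: 2, s: -3, A: -1
SI base units of voltage: kg·m²/(s³·A)

The claimed units kg·m²/(s³·A) match the derived units, so the claim is correct.

Answer: Yes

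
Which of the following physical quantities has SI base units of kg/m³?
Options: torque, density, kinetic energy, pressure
Checking the SI base units of each option:
  torque (τ = Fr): kg·m²/s²  ✗
  density (ρ = m/V): kg/m³  ✓ matches
  kinetic energy (E = ½mv²): kg·m²/s²  ✗
  pressure (P = F/A): kg/(m·s²)  ✗

Only density has units kg/m³.

Answer: density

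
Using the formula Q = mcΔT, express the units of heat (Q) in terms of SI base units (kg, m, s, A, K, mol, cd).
Units of each symbol in Q = mcΔT:
  m (mass): kg
  c (specific heat capacity, in J/(kg·K)): m²/(s²·K)
  ΔT (temperature change): K

Multiplying the contributions: [kg] · [m²/(s²·K)] · [K]
Adding exponents of each base unit: kg: 1, m: 2, s: -2
SI base units of heat: kg·m²/s²

Answer: kg·m²/s²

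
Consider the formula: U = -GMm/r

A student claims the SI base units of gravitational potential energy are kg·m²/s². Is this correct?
Units of each symbol in U = -GMm/r:
  G (gravitational constant): m³/(kg·s²)
  M (mass): kg
  m (mass): kg
  r (distance): m  → in the denominator, contributes 1/m
  The minus sign does not affect the units.

Multiplying the contributions: [m³/(kg·s²)] · [kg] · [kg] · [1/m]
Adding exponents of each base unit: kg: 1, m: 2, s: -2
SI base units of gravitational potential energy: kg·m²/s²

The claimed units kg·m²/s² match the derived units, so the claim is correct.

Answer: Yes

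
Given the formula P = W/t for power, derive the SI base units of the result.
Units of each symbol in P = W/t:
  W (work): kg·m²/s²
  t (time): s  → in the denominator, contributes 1/s

Multiplying the contributions: [kg·m²/s²] · [1/s]
Adding exponents of each base unit: kg: 1, m: 2, s: -3
SI base units of power: kg·m²/s³

Answer: kg·m²/s³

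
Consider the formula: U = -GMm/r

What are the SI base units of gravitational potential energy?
Units of each symbol in U = -GMm/r:
  G (gravitational constant): m³/(kg·s²)
  M (mass): kg
  m (mass): kg
  r (distance): m  → in the denominator, contributes 1/m
  The minus sign does not affect the units.

Multiplying the contributions: [m³/(kg·s²)] · [kg] · [kg] · [1/m]
Adding exponents of each base unit: kg: 1, m: 2, s: -2
SI base units of gravitational potential energy: kg·m²/s²

Answer: kg·m²/s²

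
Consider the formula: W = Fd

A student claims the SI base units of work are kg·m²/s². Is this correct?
Units of each symbol in W = Fd:
  F (force): kg·m/s²
  d (displacement): m

Multiplying the contributions: [kg·m/s²] · [m]
Adding exponents of each base unit: kg: 1, m: 2, s: -2
SI base units of work: kg·m²/s²

The claimed units kg·m²/s² match the derived units, so the claim is correct.

Answer: Yes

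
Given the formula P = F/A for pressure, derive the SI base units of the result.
Units of each symbol in P = F/A:
  F (force): kg·m/s²
  A (area): m²  → in the denominator, contributes 1/m²

Multiplying the contributions: [kg·m/s²] · [1/m²]
Adding exponents of each base unit: kg: 1, m: -1, s: -2
SI base units of pressure: kg/(m·s²)

Answer: kg/(m·s²)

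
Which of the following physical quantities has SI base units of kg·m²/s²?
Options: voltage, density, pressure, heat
Checking the SI base units of each option:
  voltage (V = IR): kg·m²/(s³·A)  ✗
  density (ρ = m/V): kg/m³  ✗
  pressure (P = F/A): kg/(m·s²)  ✗
  heat (Q = mcΔT): kg·m²/s²  ✓ matches

Only heat has units kg·m²/s².

Answer: heat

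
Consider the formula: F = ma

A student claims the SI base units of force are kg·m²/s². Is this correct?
Units of each symbol in F = ma:
  m (mass): kg
  a (acceleration): m/s²

Multiplying the contributions: [kg] · [m/s²]
Adding exponents of each base unit: kg: 1, m: 1, s: -2
SI base units of force: kg·m/s²

The claimed units kg·m²/s² (exponents kg: 1, m: 2, s: -2) do not match the derived units kg·m/s² (exponents kg: 1, m: 1, s: -2), so the claim is incorrect.

Answer: No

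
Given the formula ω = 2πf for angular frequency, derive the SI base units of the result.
Units of each symbol in ω = 2πf:
  f (frequency): 1/s
  The factor 2π is dimensionless.

Multiplying the contributions: [1/s]
Adding exponents of each base unit: s: -1
SI base units of angular frequency: 1/s

Answer: 1/s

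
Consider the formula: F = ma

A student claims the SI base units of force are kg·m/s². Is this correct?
Units of each symbol in F = ma:
  m (mass): kg
  a (acceleration): m/s²

Multiplying the contributions: [kg] · [m/s²]
Adding exponents of each base unit: kg: 1, m: 1, s: -2
SI base units of force: kg·m/s²

The claimed units kg·m/s² match the derived units, so the claim is correct.

Answer: Yes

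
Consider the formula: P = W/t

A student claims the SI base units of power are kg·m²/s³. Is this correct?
Units of each symbol in P = W/t:
  W (work): kg·m²/s²
  t (time): s  → in the denominator, contributes 1/s

Multiplying the contributions: [kg·m²/s²] · [1/s]
Adding exponents of each base unit: kg: 1, m: 2, s: -3
SI base units of power: kg·m²/s³

The claimed units kg·m²/s³ match the derived units, so the claim is correct.

Answer: Yes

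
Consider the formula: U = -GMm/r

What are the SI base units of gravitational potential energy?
Units of each symbol in U = -GMm/r:
  G (gravitational constant): m³/(kg·s²)
  M (mass): kg
  m (mass): kg
  r (distance): m  → in the denominator, contributes 1/m
  The minus sign does not affect the units.

Multiplying the contributions: [m³/(kg·s²)] · [kg] · [kg] · [1/m]
Adding exponents of each base unit: kg: 1, m: 2, s: -2
SI base units of gravitational potential energy: kg·m²/s²

Answer: kg·m²/s²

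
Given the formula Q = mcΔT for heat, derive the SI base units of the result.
Units of each symbol in Q = mcΔT:
  m (mass): kg
  c (specific heat capacity, in J/(kg·K)): m²/(s²·K)
  ΔT (temperature change): K

Multiplying the contributions: [kg] · [m²/(s²·K)] · [K]
Adding exponents of each base unit: kg: 1, m: 2, s: -2
SI base units of heat: kg·m²/s²

Answer: kg·m²/s²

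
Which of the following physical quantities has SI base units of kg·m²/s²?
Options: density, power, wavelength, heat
Checking the SI base units of each option:
  density (ρ = m/V): kg/m³  ✗
  power (P = W/t): kg·m²/s³  ✗
  wavelength (λ = v/f): m  ✗
  heat (Q = mcΔT): kg·m²/s²  ✓ matches

Only heat has units kg·m²/s².

Answer: heat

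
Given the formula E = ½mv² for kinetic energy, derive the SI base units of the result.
Units of each symbol in E = ½mv²:
  m (mass): kg
  v (speed): m/s  → to the power 2, contributes m²/s²
  The factor ½ is dimensionless.

Multiplying the contributions: [kg] · [m²/s²]
Adding exponents of each base unit: kg: 1, m: 2, s: -2
SI base units of kinetic energy: kg·m²/s²

Answer: kg·m²/s²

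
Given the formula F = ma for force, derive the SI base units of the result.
Units of each symbol in F = ma:
  m (mass): kg
  a (acceleration): m/s²

Multiplying the contributions: [kg] · [m/s²]
Adding exponents of each base unit: kg: 1, m: 1, s: -2
SI base units of force: kg·m/s²

Answer: kg·m/s²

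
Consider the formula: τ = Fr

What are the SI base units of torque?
Units of each symbol in τ = Fr:
  F (force): kg·m/s²
  r (lever arm): m

Multiplying the contributions: [kg·m/s²] · [m]
Adding exponents of each base unit: kg: 1, m: 2, s: -2
SI base units of torque: kg·m²/s²

Answer: kg·m²/s²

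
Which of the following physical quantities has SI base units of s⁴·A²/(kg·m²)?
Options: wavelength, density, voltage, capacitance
Checking the SI base units of each option:
  wavelength (λ = v/f): m  ✗
  density (ρ = m/V): kg/m³  ✗
  voltage (V = IR): kg·m²/(s³·A)  ✗
  capacitance (C = Q/V): s⁴·A²/(kg·m²)  ✓ matches

Only capacitance has units s⁴·A²/(kg·m²).

Answer: capacitance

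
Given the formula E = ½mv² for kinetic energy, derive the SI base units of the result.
Units of each symbol in E = ½mv²:
  m (mass): kg
  v (speed): m/s  → to the power 2, contributes m²/s²
  The factor ½ is dimensionless.

Multiplying the contributions: [kg] · [m²/s²]
Adding exponents of each base unit: kg: 1, m: 2, s: -2
SI base units of kinetic energy: kg·m²/s²

Answer: kg·m²/s²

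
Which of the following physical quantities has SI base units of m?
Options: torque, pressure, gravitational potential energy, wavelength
Checking the SI base units of each option:
  torque (τ = Fr): kg·m²/s²  ✗
  pressure (P = F/A): kg/(m·s²)  ✗
  gravitational potential energy (U = -GMm/r): kg·m²/s²  ✗
  wavelength (λ = v/f): m  ✓ matches

Only wavelength has units m.

Answer: wavelength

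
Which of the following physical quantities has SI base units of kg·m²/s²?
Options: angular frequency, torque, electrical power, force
Checking the SI base units of each option:
  angular frequency (ω = 2πf): 1/s  ✗
  torque (τ = Fr): kg·m²/s²  ✓ matches
  electrical power (P = IV): kg·m²/s³  ✗
  force (F = ma): kg·m/s²  ✗

Only torque has units kg·m²/s².

Answer: torque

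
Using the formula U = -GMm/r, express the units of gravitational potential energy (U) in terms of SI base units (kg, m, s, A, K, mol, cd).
Units of each symbol in U = -GMm/r:
  G (gravitational constant): m³/(kg·s²)
  M (mass): kg
  m (mass): kg
  r (distance): m  → in the denominator, contributes 1/m
  The minus sign does not affect the units.

Multiplying the contributions: [m³/(kg·s²)] · [kg] · [kg] · [1/m]
Adding exponents of each base unit: kg: 1, m: 2, s: -2
SI base units of gravitational potential energy: kg·m²/s²

Answer: kg·m²/s²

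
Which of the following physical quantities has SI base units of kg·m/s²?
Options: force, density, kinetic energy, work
Checking the SI base units of each option:
  force (F = ma): kg·m/s²  ✓ matches
  density (ρ = m/V): kg/m³  ✗
  kinetic energy (E = ½mv²): kg·m²/s²  ✗
  work (W = Fd): kg·m²/s²  ✗

Only force has units kg·m/s².

Answer: force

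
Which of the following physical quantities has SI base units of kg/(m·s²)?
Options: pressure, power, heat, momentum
Checking the SI base units of each option:
  pressure (P = F/A): kg/(m·s²)  ✓ matches
  power (P = W/t): kg·m²/s³  ✗
  heat (Q = mcΔT): kg·m²/s²  ✗
  momentum (p = mv): kg·m/s  ✗

Only pressure has units kg/(m·s²).

Answer: pressure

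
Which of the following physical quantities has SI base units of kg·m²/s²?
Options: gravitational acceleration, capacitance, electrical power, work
Checking the SI base units of each option:
  gravitational acceleration (g = GM/r²): m/s²  ✗
  capacitance (C = Q/V): s⁴·A²/(kg·m²)  ✗
  electrical power (P = IV): kg·m²/s³  ✗
  work (W = Fd): kg·m²/s²  ✓ matches

Only work has units kg·m²/s².

Answer: work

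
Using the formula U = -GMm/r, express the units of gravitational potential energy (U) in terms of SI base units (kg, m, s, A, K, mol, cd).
Units of each symbol in U = -GMm/r:
  G (gravitational constant): m³/(kg·s²)
  M (mass): kg
  m (mass): kg
  r (distance): m  → in the denominator, contributes 1/m
  The minus sign does not affect the units.

Multiplying the contributions: [m³/(kg·s²)] · [kg] · [kg] · [1/m]
Adding exponents of each base unit: kg: 1, m: 2, s: -2
SI base units of gravitational potential energy: kg·m²/s²

Answer: kg·m²/s²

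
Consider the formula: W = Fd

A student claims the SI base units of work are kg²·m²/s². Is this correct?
Units of each symbol in W = Fd:
  F (force): kg·m/s²
  d (displacement): m

Multiplying the contributions: [kg·m/s²] · [m]
Adding exponents of each base unit: kg: 1, m: 2, s: -2
SI base units of work: kg·m²/s²

The claimed units kg²·m²/s² (exponents kg: 2, m: 2, s: -2) do not match the derived units kg·m²/s² (exponents kg: 1, m: 2, s: -2), so the claim is incorrect.

Answer: No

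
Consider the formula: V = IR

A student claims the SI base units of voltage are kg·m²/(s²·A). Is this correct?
Units of each symbol in V = IR:
  I (current): A
  R (resistance, in ohms): kg·m²/(s³·A²)

Multiplying the contributions: [A] · [kg·m²/(s³·A²)]
Adding exponents of each base unit: kg: 1, m: 2, s: -3, A: -1
SI base units of voltage: kg·m²/(s³·A)

The claimed units kg·m²/(s²·A) (exponents kg: 1, m: 2, s: -2, A: -1) do not match the derived units kg·m²/(s³·A) (exponents kg: 1, m: 2, s: -3, A: -1), so the claim is incorrect.

Answer: No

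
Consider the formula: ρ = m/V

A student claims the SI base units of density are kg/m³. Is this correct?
Units of each symbol in ρ = m/V:
  m (mass): kg
  V (volume): m³  → in the denominator, contributes 1/m³

Multiplying the contributions: [kg] · [1/m³]
Adding exponents of each base unit: kg: 1, m: -3
SI base units of density: kg/m³

The claimed units kg/m³ match the derived units, so the claim is correct.

Answer: Yes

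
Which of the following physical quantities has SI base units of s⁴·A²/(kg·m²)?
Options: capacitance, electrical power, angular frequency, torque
Checking the SI base units of each option:
  capacitance (C = Q/V): s⁴·A²/(kg·m²)  ✓ matches
  electrical power (P = IV): kg·m²/s³  ✗
  angular frequency (ω = 2πf): 1/s  ✗
  torque (τ = Fr): kg·m²/s²  ✗

Only capacitance has units s⁴·A²/(kg·m²).

Answer: capacitance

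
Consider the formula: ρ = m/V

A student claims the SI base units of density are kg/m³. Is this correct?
Units of each symbol in ρ = m/V:
  m (mass): kg
  V (volume): m³  → in the denominator, contributes 1/m³

Multiplying the contributions: [kg] · [1/m³]
Adding exponents of each base unit: kg: 1, m: -3
SI base units of density: kg/m³

The claimed units kg/m³ match the derived units, so the claim is correct.

Answer: Yes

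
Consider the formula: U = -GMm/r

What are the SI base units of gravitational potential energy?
Units of each symbol in U = -GMm/r:
  G (gravitational constant): m³/(kg·s²)
  M (mass): kg
  m (mass): kg
  r (distance): m  → in the denominator, contributes 1/m
  The minus sign does not affect the units.

Multiplying the contributions: [m³/(kg·s²)] · [kg] · [kg] · [1/m]
Adding exponents of each base unit: kg: 1, m: 2, s: -2
SI base units of gravitational potential energy: kg·m²/s²

Answer: kg·m²/s²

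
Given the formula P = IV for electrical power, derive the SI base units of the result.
Units of each symbol in P = IV:
  I (current): A
  V (voltage, in volts): kg·m²/(s³·A)

Multiplying the contributions: [A] · [kg·m²/(s³·A)]
Adding exponents of each base unit: kg: 1, m: 2, s: -3
SI base units of electrical power: kg·m²/s³

Answer: kg·m²/s³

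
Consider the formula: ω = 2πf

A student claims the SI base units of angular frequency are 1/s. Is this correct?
Units of each symbol in ω = 2πf:
  f (frequency): 1/s
  The factor 2π is dimensionless.

Multiplying the contributions: [1/s]
Adding exponents of each base unit: s: -1
SI base units of angular frequency: 1/s

The claimed units 1/s match the derived units, so the claim is correct.

Answer: Yes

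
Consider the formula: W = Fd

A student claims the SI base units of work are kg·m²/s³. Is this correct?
Units of each symbol in W = Fd:
  F (force): kg·m/s²
  d (displacement): m

Multiplying the contributions: [kg·m/s²] · [m]
Adding exponents of each base unit: kg: 1, m: 2, s: -2
SI base units of work: kg·m²/s²

The claimed units kg·m²/s³ (exponents kg: 1, m: 2, s: -3) do not match the derived units kg·m²/s² (exponents kg: 1, m: 2, s: -2), so the claim is incorrect.

Answer: No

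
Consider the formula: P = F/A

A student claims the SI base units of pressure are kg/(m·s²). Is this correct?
Units of each symbol in P = F/A:
  F (force): kg·m/s²
  A (area): m²  → in the denominator, contributes 1/m²

Multiplying the contributions: [kg·m/s²] · [1/m²]
Adding exponents of each base unit: kg: 1, m: -1, s: -2
SI base units of pressure: kg/(m·s²)

The claimed units kg/(m·s²) match the derived units, so the claim is correct.

Answer: Yes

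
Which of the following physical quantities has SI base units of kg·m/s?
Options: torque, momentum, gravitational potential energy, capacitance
Checking the SI base units of each option:
  torque (τ = Fr): kg·m²/s²  ✗
  momentum (p = mv): kg·m/s  ✓ matches
  gravitational potential energy (U = -GMm/r): kg·m²/s²  ✗
  capacitance (C = Q/V): s⁴·A²/(kg·m²)  ✗

Only momentum has units kg·m/s.

Answer: momentum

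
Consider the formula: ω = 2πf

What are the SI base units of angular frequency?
Units of each symbol in ω = 2πf:
  f (frequency): 1/s
  The factor 2π is dimensionless.

Multiplying the contributions: [1/s]
Adding exponents of each base unit: s: -1
SI base units of angular frequency: 1/s

Answer: 1/s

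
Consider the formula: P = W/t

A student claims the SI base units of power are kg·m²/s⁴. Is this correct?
Units of each symbol in P = W/t:
  W (work): kg·m²/s²
  t (time): s  → in the denominator, contributes 1/s

Multiplying the contributions: [kg·m²/s²] · [1/s]
Adding exponents of each base unit: kg: 1, m: 2, s: -3
SI base units of power: kg·m²/s³

The claimed units kg·m²/s⁴ (exponents kg: 1, m: 2, s: -4) do not match the derived units kg·m²/s³ (exponents kg: 1, m: 2, s: -3), so the claim is incorrect.

Answer: No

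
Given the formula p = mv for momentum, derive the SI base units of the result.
Units of each symbol in p = mv:
  m (mass): kg
  v (velocity): m/s

Multiplying the contributions: [kg] · [m/s]
Adding exponents of each base unit: kg: 1, m: 1, s: -1
SI base units of momentum: kg·m/s

Answer: kg·m/s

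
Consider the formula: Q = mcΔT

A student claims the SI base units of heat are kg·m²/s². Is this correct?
Units of each symbol in Q = mcΔT:
  m (mass): kg
  c (specific heat capacity, in J/(kg·K)): m²/(s²·K)
  ΔT (temperature change): K

Multiplying the contributions: [kg] · [m²/(s²·K)] · [K]
Adding exponents of each base unit: kg: 1, m: 2, s: -2
SI base units of heat: kg·m²/s²

The claimed units kg·m²/s² match the derived units, so the claim is correct.

Answer: Yes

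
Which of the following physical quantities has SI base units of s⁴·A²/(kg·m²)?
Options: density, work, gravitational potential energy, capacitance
Checking the SI base units of each option:
  density (ρ = m/V): kg/m³  ✗
  work (W = Fd): kg·m²/s²  ✗
  gravitational potential energy (U = -GMm/r): kg·m²/s²  ✗
  capacitance (C = Q/V): s⁴·A²/(kg·m²)  ✓ matches

Only capacitance has units s⁴·A²/(kg·m²).

Answer: capacitance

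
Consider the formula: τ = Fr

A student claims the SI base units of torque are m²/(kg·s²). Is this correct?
Units of each symbol in τ = Fr:
  F (force): kg·m/s²
  r (lever arm): m

Multiplying the contributions: [kg·m/s²] · [m]
Adding exponents of each base unit: kg: 1, m: 2, s: -2
SI base units of torque: kg·m²/s²

The claimed units m²/(kg·s²) (exponents kg: -1, m: 2, s: -2) do not match the derived units kg·m²/s² (exponents kg: 1, m: 2, s: -2), so the claim is incorrect.

Answer: No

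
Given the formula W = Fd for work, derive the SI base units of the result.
Units of each symbol in W = Fd:
  F (force): kg·m/s²
  d (displacement): m

Multiplying the contributions: [kg·m/s²] · [m]
Adding exponents of each base unit: kg: 1, m: 2, s: -2
SI base units of work: kg·m²/s²

Answer: kg·m²/s²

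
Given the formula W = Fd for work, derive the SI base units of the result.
Units of each symbol in W = Fd:
  F (force): kg·m/s²
  d (displacement): m

Multiplying the contributions: [kg·m/s²] · [m]
Adding exponents of each base unit: kg: 1, m: 2, s: -2
SI base units of work: kg·m²/s²

Answer: kg·m²/s²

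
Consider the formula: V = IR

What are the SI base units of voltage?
Units of each symbol in V = IR:
  I (current): A
  R (resistance, in ohms): kg·m²/(s³·A²)

Multiplying the contributions: [A] · [kg·m²/(s³·A²)]
Adding exponents of each base unit: kg: 1, m: 2, s: -3, A: -1
SI base units of voltage: kg·m²/(s³·A)

Answer: kg·m²/(s³·A)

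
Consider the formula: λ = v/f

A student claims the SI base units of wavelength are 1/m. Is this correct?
Units of each symbol in λ = v/f:
  v (wave speed): m/s
  f (frequency): 1/s  → in the denominator, contributes s

Multiplying the contributions: [m/s] · [s]
Adding exponents of each base unit: m: 1
SI base units of wavelength: m

The claimed units 1/m (exponents m: -1) do not match the derived units m (exponents m: 1), so the claim is incorrect.

Answer: No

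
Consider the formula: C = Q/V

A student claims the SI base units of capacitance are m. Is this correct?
Units of each symbol in C = Q/V:
  Q (charge, in coulombs): s·A
  V (voltage, in volts): kg·m²/(s³·A)  → in the denominator, contributes s³·A/(kg·m²)

Multiplying the contributions: [s·A] · [s³·A/(kg·m²)]
Adding exponents of each base unit: kg: -1, m: -2, s: 4, A: 2
SI base units of capacitance: s⁴·A²/(kg·m²)

The claimed units m (exponents m: 1) do not match the derived units s⁴·A²/(kg·m²) (exponents kg: -1, m: -2, s: 4, A: 2), so the claim is incorrect.

Answer: No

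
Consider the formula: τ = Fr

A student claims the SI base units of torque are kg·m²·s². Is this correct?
Units of each symbol in τ = Fr:
  F (force): kg·m/s²
  r (lever arm): m

Multiplying the contributions: [kg·m/s²] · [m]
Adding exponents of each base unit: kg: 1, m: 2, s: -2
SI base units of torque: kg·m²/s²

The claimed units kg·m²·s² (exponents kg: 1, m: 2, s: 2) do not match the derived units kg·m²/s² (exponents kg: 1, m: 2, s: -2), so the claim is incorrect.

Answer: No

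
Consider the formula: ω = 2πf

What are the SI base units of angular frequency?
Units of each symbol in ω = 2πf:
  f (frequency): 1/s
  The factor 2π is dimensionless.

Multiplying the contributions: [1/s]
Adding exponents of each base unit: s: -1
SI base units of angular frequency: 1/s

Answer: 1/s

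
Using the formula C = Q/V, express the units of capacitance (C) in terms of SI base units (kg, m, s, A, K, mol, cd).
Units of each symbol in C = Q/V:
  Q (charge, in coulombs): s·A
  V (voltage, in volts): kg·m²/(s³·A)  → in the denominator, contributes s³·A/(kg·m²)

Multiplying the contributions: [s·A] · [s³·A/(kg·m²)]
Adding exponents of each base unit: kg: -1, m: -2, s: 4, A: 2
SI base units of capacitance: s⁴·A²/(kg·m²)

Answer: s⁴·A²/(kg·m²)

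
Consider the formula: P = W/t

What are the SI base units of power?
Units of each symbol in P = W/t:
  W (work): kg·m²/s²
  t (time): s  → in the denominator, contributes 1/s

Multiplying the contributions: [kg·m²/s²] · [1/s]
Adding exponents of each base unit: kg: 1, m: 2, s: -3
SI base units of power: kg·m²/s³

Answer: kg·m²/s³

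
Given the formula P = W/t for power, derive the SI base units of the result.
Units of each symbol in P = W/t:
  W (work): kg·m²/s²
  t (time): s  → in the denominator, contributes 1/s

Multiplying the contributions: [kg·m²/s²] · [1/s]
Adding exponents of each base unit: kg: 1, m: 2, s: -3
SI base units of power: kg·m²/s³

Answer: kg·m²/s³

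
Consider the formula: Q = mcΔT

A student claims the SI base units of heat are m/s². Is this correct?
Units of each symbol in Q = mcΔT:
  m (mass): kg
  c (specific heat capacity, in J/(kg·K)): m²/(s²·K)
  ΔT (temperature change): K

Multiplying the contributions: [kg] · [m²/(s²·K)] · [K]
Adding exponents of each base unit: kg: 1, m: 2, s: -2
SI base units of heat: kg·m²/s²

The claimed units m/s² (exponents m: 1, s: -2) do not match the derived units kg·m²/s² (exponents kg: 1, m: 2, s: -2), so the claim is incorrect.

Answer: No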